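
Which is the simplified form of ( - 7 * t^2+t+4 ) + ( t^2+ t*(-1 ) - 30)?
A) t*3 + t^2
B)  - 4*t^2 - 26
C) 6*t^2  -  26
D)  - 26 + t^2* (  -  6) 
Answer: D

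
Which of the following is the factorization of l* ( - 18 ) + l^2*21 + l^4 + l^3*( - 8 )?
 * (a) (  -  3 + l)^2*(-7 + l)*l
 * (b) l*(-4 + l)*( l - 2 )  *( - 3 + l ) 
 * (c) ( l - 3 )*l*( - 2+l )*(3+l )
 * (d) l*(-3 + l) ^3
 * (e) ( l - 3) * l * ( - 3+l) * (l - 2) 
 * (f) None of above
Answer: e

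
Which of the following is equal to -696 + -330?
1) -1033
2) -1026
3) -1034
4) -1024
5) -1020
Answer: 2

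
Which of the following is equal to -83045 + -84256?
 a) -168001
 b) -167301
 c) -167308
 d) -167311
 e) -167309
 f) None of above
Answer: b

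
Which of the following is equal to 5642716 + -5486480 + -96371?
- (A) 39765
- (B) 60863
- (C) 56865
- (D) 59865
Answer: D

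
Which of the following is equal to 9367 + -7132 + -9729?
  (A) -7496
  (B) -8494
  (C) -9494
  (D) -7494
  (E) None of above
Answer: D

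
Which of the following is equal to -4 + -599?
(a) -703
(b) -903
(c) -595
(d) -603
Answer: d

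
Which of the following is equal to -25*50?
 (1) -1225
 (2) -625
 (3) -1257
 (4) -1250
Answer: 4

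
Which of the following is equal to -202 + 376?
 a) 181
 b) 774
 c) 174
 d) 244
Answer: c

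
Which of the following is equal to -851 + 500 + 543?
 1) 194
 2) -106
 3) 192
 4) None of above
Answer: 3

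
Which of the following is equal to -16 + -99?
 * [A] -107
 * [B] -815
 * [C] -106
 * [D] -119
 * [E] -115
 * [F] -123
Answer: E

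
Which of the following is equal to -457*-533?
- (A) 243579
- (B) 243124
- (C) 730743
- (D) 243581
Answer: D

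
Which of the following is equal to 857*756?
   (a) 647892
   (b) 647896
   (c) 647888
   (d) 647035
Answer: a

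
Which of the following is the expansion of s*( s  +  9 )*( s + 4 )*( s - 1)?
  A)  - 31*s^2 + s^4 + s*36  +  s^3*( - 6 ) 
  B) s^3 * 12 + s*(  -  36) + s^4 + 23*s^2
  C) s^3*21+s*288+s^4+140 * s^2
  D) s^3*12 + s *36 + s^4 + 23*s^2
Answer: B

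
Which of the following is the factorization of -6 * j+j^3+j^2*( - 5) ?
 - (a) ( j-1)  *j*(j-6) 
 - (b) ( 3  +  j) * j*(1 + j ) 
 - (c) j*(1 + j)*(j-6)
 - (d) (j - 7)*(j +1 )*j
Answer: c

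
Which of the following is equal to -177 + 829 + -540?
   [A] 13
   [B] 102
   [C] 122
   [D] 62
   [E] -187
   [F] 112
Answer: F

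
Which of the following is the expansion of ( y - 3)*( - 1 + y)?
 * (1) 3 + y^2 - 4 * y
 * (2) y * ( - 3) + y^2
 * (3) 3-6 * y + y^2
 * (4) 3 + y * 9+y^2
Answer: 1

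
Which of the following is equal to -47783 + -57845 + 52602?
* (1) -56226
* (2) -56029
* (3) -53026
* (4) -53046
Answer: 3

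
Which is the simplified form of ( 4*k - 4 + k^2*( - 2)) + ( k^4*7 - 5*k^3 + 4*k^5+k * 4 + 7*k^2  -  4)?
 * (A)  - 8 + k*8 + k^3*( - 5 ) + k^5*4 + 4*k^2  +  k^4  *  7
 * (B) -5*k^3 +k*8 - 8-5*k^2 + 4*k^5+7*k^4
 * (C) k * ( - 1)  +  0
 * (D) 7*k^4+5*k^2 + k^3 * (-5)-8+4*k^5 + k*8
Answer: D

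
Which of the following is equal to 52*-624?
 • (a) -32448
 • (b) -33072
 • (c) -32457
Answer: a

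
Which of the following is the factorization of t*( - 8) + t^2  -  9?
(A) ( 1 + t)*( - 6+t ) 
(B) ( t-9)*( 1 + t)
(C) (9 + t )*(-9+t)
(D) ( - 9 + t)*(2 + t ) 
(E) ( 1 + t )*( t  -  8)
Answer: B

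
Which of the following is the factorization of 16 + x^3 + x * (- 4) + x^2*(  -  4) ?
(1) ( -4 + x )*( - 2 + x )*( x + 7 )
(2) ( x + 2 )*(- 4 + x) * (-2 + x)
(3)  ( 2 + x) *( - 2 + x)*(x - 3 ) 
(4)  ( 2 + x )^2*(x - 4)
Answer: 2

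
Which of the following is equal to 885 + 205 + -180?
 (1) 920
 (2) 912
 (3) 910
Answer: 3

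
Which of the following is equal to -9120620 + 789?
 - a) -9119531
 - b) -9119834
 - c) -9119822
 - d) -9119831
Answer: d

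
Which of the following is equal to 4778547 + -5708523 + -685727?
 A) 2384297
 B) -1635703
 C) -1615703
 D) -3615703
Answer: C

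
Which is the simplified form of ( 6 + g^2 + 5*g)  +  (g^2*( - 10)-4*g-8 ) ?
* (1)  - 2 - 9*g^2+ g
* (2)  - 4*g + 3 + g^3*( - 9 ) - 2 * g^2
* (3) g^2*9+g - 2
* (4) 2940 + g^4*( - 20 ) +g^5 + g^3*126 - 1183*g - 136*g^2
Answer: 1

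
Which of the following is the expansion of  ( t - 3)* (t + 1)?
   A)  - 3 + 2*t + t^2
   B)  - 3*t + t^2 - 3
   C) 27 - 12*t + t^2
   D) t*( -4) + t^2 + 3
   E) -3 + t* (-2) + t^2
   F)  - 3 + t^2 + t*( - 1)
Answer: E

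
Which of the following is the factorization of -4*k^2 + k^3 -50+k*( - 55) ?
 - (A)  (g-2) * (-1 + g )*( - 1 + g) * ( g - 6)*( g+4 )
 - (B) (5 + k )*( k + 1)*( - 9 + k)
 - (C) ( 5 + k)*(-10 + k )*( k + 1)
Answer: C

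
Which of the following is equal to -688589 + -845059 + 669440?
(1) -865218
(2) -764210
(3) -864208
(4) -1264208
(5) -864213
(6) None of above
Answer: 3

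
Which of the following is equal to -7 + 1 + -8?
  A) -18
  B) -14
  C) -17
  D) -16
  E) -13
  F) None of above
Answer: B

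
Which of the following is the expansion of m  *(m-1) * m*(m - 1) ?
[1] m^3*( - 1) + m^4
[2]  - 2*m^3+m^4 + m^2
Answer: 2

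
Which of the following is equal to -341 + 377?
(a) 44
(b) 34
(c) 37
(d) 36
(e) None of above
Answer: d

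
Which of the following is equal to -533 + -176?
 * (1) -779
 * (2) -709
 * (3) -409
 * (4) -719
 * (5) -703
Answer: 2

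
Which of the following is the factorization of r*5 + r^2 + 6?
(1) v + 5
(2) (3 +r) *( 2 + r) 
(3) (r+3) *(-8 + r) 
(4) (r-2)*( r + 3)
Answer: 2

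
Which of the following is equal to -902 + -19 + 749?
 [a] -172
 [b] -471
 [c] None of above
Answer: a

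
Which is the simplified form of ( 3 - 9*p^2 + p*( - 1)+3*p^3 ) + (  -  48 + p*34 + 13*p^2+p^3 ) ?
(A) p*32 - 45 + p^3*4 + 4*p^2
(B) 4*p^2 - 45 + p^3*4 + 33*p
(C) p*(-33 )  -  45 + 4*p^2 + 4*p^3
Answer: B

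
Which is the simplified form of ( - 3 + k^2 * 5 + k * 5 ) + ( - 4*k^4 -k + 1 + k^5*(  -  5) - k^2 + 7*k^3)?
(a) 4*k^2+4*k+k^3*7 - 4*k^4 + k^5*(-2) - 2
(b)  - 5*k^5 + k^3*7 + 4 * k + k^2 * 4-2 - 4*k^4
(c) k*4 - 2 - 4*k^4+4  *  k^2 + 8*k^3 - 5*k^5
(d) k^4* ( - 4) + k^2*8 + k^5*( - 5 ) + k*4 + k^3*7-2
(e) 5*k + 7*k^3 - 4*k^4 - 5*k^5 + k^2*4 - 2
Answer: b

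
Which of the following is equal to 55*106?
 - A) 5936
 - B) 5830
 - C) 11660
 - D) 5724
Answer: B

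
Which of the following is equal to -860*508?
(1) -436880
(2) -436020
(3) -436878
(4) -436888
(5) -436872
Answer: 1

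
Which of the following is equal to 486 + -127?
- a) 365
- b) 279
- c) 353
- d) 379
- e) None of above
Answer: e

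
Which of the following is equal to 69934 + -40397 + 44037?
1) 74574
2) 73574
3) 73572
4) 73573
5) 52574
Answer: 2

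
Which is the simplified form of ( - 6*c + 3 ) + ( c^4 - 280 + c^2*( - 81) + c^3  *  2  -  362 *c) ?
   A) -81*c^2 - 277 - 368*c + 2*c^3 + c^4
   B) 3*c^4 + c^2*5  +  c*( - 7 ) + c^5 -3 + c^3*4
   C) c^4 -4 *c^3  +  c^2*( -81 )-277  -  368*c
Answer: A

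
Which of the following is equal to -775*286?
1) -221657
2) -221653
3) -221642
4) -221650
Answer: 4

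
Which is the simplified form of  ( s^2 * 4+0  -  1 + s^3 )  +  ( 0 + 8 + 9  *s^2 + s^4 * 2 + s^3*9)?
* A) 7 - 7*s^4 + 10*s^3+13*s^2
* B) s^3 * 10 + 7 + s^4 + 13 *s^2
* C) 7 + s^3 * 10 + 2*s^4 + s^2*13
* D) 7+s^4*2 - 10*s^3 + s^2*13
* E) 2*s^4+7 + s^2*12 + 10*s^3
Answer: C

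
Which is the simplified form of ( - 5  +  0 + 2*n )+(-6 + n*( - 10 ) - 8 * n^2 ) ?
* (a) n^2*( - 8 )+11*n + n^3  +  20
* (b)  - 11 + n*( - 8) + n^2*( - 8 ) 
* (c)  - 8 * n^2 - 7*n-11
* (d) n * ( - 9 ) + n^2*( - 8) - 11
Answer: b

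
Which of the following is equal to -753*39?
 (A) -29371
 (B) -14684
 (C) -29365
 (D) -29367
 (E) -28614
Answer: D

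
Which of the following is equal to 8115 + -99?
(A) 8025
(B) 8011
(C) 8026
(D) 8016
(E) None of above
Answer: D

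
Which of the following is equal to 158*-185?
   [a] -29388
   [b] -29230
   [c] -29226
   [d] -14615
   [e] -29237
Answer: b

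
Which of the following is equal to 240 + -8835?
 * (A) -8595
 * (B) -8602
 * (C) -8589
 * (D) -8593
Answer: A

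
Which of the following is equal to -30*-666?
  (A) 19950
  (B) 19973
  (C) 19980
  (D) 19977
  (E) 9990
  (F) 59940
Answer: C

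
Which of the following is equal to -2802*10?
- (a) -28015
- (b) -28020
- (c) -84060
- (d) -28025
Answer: b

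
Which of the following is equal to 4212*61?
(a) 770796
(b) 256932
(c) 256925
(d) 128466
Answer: b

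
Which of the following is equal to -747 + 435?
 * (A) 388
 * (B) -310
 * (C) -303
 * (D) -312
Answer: D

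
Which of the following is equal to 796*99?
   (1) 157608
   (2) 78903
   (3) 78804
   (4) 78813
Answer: 3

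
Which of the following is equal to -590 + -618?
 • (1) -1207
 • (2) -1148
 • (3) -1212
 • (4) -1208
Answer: 4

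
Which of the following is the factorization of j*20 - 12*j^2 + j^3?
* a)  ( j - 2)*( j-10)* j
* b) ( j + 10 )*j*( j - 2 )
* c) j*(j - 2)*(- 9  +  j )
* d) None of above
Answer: a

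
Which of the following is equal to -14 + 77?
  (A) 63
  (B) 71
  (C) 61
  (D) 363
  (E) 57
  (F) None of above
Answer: A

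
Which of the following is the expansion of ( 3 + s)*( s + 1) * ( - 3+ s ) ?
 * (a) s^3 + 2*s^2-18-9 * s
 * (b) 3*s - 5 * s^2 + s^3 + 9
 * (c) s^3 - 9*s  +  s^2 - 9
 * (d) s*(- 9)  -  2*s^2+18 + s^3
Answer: c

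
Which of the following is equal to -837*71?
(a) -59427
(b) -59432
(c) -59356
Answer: a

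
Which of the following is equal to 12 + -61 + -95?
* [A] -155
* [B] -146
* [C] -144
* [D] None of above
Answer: C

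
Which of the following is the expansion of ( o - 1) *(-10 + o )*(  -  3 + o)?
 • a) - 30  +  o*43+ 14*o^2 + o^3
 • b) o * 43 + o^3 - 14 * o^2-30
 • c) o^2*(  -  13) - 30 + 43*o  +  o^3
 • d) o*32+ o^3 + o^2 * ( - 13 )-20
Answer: b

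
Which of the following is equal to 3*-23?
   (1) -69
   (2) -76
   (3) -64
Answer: 1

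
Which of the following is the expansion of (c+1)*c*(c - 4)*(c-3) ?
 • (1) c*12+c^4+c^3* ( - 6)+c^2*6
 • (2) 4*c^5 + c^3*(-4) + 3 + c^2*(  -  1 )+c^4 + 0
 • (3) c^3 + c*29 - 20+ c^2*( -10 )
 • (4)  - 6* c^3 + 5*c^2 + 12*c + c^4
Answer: 4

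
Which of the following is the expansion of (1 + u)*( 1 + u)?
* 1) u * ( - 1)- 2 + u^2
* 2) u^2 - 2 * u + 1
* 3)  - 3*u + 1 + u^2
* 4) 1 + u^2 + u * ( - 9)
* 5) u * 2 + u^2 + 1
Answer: 5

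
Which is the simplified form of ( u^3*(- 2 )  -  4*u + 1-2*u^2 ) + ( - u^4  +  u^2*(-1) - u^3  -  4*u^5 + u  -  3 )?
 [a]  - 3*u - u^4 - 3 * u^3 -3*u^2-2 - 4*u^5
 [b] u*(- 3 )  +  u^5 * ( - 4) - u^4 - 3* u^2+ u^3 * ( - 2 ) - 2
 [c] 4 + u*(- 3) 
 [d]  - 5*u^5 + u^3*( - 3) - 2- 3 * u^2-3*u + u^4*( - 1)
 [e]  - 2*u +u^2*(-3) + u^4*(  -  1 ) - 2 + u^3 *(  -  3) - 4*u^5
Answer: a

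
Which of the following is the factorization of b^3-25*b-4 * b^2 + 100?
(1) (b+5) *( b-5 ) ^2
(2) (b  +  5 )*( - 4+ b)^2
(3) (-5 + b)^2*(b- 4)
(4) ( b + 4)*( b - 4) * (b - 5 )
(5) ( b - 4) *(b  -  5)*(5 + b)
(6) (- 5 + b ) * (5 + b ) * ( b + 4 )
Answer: 5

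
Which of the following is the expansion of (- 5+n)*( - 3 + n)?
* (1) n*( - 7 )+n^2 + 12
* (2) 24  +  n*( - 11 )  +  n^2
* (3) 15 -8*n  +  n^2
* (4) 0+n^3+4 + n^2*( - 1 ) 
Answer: 3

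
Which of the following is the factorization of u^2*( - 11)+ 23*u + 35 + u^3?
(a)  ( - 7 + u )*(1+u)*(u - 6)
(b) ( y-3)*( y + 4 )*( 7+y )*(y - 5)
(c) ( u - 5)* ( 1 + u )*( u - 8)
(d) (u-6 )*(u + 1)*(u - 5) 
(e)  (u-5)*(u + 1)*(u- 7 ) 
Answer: e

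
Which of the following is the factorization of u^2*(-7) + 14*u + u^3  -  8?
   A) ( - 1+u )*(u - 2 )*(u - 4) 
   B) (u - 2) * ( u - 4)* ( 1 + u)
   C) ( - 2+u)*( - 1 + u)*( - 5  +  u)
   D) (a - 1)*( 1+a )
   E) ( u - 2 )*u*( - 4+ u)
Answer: A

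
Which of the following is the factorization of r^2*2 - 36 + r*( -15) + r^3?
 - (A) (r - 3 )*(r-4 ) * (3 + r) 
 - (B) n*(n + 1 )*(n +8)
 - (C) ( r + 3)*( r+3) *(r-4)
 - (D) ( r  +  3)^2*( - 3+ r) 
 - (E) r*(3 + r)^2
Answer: C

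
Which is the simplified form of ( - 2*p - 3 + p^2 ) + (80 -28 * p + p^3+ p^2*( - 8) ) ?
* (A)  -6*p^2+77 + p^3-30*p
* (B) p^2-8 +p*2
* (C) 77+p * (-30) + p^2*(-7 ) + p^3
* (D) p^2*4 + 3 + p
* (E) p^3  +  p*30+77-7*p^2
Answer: C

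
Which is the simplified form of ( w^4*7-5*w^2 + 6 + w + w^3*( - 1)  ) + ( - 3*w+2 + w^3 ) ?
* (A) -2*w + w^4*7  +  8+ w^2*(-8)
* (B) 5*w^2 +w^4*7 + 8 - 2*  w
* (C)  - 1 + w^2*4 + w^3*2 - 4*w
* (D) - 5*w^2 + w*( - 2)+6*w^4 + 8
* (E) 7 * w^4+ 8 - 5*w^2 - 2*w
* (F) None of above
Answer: E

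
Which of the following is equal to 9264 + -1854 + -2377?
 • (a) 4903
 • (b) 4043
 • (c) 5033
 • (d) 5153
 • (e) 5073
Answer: c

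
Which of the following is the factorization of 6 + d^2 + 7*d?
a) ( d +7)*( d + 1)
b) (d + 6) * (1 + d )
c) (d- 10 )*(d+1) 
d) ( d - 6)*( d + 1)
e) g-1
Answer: b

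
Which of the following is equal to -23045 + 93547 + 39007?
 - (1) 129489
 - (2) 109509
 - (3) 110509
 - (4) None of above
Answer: 2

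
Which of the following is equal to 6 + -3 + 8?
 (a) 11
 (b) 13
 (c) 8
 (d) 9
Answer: a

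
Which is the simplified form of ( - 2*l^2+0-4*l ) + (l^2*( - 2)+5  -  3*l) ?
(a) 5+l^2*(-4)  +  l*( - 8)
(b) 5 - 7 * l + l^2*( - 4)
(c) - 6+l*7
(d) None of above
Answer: b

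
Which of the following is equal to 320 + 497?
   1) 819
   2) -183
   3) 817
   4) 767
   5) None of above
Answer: 3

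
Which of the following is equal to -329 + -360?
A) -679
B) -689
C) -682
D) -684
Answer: B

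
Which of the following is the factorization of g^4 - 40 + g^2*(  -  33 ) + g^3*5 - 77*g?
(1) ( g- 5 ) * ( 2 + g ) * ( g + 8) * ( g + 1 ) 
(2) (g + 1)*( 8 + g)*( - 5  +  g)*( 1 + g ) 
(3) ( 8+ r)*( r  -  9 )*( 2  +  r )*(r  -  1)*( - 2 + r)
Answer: 2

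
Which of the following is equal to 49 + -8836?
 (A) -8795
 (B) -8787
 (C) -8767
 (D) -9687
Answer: B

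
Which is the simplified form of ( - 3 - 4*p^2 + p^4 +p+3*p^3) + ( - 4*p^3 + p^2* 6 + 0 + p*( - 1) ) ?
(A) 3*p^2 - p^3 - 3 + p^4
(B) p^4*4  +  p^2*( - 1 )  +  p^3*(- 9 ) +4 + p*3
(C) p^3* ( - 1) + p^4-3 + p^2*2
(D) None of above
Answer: C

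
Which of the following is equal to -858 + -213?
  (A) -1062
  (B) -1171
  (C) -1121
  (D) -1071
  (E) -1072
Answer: D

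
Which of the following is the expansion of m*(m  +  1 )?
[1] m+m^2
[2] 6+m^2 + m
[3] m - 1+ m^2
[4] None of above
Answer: 1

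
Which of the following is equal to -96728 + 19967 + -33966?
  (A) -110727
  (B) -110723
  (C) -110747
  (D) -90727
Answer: A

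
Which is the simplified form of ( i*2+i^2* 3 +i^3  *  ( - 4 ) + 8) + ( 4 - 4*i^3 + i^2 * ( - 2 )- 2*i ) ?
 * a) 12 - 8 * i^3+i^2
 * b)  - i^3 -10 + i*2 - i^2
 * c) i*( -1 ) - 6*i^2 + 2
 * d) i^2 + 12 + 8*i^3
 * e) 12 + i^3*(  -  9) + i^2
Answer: a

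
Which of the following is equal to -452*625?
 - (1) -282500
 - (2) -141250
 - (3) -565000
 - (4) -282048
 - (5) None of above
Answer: 1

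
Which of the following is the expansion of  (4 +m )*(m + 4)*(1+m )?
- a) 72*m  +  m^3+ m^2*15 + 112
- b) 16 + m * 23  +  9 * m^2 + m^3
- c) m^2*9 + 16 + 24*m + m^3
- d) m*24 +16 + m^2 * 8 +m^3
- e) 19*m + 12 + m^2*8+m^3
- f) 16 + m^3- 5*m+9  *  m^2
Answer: c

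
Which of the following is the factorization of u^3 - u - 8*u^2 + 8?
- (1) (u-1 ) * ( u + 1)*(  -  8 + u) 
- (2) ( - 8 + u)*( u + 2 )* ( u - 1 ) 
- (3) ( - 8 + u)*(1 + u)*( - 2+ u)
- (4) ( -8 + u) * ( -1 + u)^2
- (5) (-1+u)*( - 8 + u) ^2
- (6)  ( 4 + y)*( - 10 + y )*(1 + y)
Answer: 1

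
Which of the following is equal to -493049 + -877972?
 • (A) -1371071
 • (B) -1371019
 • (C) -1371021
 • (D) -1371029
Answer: C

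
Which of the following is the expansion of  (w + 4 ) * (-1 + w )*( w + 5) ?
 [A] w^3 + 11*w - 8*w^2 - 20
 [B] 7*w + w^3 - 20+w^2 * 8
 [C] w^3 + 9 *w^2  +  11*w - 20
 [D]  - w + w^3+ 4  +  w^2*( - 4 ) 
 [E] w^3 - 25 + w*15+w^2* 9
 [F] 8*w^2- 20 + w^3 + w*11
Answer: F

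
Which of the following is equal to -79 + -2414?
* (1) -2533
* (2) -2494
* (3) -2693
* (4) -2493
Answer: 4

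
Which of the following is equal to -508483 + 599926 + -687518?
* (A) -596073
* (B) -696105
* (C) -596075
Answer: C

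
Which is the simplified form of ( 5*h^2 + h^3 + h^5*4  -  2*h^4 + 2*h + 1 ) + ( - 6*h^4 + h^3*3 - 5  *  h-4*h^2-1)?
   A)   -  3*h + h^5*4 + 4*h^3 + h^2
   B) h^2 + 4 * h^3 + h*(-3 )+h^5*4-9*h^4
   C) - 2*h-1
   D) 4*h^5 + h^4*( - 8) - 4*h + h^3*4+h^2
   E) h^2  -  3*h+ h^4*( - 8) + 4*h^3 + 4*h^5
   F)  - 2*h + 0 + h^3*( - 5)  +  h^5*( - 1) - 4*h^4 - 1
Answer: E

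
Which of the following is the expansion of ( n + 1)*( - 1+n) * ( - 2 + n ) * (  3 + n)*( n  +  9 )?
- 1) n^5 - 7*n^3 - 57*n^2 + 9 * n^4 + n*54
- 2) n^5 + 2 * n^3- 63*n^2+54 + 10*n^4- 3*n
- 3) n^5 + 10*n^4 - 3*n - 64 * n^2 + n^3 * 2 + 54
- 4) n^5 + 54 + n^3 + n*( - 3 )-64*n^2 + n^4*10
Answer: 3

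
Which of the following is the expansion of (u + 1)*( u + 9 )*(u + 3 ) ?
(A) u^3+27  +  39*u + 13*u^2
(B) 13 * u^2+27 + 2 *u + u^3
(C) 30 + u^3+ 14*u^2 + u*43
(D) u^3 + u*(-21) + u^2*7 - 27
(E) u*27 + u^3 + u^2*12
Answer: A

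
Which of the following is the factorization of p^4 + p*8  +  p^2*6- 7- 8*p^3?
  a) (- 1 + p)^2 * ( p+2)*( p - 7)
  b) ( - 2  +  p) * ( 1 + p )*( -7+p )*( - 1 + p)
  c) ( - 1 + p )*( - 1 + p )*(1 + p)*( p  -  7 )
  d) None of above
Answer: c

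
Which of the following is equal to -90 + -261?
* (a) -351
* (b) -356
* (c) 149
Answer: a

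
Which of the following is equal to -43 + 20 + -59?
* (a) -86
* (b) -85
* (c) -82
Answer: c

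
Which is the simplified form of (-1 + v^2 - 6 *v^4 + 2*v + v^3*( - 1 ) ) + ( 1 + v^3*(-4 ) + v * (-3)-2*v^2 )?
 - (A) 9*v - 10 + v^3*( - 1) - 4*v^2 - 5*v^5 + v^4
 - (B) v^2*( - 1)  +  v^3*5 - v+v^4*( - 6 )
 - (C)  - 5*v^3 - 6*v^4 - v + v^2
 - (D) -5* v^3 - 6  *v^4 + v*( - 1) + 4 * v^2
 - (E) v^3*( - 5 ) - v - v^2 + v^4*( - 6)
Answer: E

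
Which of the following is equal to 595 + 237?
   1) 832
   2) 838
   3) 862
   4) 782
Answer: 1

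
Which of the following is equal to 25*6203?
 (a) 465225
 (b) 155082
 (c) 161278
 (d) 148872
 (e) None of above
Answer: e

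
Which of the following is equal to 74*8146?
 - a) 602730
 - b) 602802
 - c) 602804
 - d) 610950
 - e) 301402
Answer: c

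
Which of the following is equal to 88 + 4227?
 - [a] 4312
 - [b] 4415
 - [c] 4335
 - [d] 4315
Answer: d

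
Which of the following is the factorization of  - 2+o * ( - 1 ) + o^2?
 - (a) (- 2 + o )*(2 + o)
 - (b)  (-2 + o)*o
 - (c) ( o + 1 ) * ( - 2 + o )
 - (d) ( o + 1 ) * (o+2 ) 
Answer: c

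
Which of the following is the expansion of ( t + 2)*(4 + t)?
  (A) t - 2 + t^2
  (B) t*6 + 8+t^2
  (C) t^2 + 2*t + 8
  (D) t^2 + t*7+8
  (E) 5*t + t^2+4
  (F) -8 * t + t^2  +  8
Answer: B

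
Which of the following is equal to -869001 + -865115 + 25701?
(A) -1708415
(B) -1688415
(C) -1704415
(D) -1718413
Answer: A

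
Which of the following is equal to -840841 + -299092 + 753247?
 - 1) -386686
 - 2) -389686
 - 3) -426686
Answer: 1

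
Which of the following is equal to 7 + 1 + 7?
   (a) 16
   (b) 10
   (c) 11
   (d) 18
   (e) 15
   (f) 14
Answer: e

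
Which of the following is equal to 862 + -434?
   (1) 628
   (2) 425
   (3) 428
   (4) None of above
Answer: 3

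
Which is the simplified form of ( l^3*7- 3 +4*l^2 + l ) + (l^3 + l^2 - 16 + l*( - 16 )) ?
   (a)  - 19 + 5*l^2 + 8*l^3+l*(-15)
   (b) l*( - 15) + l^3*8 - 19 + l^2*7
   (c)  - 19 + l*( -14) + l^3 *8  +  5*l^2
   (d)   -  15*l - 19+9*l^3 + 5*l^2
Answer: a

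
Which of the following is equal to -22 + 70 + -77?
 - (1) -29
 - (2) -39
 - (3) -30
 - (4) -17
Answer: 1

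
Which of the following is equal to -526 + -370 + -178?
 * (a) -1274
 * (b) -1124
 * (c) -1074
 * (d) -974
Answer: c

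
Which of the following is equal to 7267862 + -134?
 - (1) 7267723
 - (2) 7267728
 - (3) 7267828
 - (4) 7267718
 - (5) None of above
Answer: 2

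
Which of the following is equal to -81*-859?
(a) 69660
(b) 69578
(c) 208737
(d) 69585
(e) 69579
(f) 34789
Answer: e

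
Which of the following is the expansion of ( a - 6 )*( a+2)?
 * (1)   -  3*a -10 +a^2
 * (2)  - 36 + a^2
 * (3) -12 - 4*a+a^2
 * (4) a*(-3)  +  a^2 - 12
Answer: 3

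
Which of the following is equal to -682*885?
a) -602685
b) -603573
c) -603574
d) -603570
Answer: d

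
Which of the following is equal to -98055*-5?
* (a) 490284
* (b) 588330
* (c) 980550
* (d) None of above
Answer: d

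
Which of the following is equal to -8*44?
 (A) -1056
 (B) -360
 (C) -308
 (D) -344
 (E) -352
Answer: E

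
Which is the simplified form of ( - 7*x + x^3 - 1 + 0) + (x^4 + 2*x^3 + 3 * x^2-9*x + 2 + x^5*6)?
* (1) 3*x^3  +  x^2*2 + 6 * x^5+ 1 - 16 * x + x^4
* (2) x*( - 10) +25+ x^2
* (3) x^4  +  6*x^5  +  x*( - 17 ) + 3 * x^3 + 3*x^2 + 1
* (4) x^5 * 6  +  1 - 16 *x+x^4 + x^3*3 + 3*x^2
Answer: 4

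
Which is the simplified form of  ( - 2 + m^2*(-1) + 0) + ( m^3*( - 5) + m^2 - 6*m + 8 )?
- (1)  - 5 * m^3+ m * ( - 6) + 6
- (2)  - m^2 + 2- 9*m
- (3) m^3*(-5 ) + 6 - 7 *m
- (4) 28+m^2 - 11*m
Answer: 1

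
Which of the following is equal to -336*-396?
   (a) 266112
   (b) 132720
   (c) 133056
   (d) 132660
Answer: c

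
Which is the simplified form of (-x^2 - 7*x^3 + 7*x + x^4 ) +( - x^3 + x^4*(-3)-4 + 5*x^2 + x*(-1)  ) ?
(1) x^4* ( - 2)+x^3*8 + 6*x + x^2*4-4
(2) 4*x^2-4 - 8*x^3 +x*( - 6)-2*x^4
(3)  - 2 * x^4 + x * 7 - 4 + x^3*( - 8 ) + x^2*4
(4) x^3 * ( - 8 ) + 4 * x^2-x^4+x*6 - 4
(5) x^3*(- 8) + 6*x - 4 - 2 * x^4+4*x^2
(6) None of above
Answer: 5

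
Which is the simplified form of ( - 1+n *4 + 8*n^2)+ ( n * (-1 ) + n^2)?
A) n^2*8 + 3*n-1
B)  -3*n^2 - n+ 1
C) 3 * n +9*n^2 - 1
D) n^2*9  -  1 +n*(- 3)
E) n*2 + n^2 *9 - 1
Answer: C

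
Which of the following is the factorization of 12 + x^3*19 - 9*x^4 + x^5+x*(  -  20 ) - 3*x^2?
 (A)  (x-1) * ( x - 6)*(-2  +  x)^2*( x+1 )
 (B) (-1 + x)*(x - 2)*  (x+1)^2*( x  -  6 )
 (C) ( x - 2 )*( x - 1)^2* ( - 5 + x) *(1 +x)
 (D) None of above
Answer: D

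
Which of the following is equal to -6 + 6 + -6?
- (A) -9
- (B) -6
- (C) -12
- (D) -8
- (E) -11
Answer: B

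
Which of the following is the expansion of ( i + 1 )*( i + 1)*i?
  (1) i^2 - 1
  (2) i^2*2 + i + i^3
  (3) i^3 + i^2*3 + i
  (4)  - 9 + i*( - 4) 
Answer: 2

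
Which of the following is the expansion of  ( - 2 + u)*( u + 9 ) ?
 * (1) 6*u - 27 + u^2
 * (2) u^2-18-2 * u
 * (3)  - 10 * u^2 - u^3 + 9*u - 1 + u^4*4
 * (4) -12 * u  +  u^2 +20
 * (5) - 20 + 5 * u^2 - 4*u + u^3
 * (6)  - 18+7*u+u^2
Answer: 6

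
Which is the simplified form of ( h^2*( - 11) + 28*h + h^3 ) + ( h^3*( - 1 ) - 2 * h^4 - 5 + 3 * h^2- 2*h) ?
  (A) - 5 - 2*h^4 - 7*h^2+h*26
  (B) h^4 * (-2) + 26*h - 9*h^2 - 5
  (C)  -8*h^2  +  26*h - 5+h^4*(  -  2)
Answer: C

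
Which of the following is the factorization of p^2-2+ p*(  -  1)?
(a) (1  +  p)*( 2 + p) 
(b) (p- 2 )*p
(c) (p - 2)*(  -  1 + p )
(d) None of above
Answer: d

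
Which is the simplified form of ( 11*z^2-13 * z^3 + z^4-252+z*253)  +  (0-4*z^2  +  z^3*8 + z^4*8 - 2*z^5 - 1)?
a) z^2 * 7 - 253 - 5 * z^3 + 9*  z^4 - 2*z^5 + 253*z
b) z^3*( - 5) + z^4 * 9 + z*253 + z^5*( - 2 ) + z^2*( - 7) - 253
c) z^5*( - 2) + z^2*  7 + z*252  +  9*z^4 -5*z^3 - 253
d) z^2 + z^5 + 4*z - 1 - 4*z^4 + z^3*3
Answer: a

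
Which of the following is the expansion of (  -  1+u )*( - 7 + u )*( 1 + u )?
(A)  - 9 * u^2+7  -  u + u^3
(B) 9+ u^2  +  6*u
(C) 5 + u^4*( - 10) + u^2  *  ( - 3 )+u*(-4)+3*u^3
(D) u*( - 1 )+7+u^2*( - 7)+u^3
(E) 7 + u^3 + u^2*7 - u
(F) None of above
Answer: D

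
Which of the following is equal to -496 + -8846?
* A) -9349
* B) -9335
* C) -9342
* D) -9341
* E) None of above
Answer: C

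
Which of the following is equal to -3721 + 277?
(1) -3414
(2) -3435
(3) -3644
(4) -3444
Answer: 4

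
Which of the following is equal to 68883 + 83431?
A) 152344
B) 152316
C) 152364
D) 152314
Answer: D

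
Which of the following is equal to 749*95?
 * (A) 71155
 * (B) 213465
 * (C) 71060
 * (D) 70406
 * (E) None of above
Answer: A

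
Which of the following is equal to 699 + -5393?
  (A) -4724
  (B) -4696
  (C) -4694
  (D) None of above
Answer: C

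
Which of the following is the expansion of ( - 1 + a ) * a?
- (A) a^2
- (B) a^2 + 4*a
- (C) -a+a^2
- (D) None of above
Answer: C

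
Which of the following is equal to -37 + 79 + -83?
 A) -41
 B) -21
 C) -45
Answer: A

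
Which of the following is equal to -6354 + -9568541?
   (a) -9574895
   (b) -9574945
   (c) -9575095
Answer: a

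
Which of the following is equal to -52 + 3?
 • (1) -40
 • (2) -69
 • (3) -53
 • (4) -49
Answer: 4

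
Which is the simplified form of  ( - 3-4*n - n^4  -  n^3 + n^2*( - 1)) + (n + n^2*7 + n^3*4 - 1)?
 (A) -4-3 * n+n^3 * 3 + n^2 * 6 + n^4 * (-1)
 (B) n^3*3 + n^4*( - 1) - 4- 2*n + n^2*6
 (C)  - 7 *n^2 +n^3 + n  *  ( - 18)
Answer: A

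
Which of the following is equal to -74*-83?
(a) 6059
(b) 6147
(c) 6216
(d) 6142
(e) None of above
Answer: d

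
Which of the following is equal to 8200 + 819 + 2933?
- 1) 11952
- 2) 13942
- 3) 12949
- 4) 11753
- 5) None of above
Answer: 1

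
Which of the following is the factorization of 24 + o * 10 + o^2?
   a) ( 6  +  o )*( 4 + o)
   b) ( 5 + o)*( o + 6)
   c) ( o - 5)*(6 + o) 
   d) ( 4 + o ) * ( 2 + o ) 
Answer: a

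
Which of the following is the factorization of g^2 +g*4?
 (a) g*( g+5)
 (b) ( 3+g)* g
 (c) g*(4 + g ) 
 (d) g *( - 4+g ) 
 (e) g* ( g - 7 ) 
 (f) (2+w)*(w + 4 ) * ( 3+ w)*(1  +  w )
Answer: c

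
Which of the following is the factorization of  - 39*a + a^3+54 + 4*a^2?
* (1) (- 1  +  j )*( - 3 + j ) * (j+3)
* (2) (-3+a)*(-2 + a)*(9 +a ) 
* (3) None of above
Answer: 2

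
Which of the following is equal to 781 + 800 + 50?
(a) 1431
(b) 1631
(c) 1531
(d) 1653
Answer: b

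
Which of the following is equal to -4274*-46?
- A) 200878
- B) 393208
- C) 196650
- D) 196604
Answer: D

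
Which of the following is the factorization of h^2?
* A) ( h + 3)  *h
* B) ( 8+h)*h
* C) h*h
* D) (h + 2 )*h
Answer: C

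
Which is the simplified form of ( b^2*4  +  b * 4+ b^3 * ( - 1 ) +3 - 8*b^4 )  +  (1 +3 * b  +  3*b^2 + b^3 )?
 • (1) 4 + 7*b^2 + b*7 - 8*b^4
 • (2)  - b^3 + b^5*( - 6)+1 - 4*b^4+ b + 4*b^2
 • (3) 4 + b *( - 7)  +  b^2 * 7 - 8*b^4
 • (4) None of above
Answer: 1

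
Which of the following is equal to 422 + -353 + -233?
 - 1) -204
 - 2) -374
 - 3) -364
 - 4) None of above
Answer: 4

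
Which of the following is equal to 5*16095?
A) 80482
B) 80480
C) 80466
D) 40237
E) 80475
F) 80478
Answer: E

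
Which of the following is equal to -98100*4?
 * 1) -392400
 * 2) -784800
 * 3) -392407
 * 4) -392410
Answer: 1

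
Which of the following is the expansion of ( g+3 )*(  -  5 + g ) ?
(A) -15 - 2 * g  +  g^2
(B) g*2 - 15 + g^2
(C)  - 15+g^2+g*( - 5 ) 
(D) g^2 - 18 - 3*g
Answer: A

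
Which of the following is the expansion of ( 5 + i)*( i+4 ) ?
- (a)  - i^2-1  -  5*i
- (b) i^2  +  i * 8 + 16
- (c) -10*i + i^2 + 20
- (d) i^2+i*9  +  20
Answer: d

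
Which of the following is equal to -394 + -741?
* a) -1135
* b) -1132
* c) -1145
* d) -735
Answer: a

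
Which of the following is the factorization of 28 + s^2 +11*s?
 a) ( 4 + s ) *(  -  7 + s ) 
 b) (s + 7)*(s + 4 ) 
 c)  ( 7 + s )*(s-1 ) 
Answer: b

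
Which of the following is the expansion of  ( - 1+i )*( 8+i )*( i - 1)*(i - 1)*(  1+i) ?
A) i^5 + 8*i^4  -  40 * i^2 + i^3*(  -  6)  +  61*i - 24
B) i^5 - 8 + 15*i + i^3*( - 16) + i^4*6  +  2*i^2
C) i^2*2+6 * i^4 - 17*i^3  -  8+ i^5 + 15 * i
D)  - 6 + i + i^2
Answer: B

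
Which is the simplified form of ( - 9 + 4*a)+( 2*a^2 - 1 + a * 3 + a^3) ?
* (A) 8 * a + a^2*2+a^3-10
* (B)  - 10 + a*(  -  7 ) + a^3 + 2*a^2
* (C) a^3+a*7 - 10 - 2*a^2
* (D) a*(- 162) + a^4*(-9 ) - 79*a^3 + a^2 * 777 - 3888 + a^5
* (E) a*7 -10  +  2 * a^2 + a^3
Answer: E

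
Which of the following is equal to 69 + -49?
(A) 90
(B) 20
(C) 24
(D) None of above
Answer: B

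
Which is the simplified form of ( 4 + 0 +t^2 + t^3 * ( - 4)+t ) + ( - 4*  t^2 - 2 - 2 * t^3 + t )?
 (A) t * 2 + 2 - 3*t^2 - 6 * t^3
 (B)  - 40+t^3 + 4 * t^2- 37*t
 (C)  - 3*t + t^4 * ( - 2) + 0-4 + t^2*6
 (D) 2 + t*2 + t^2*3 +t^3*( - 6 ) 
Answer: A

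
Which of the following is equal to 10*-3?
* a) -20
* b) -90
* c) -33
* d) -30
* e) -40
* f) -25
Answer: d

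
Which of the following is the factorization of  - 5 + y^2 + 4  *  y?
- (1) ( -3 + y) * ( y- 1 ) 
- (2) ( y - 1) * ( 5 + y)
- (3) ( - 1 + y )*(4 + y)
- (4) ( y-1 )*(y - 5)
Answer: 2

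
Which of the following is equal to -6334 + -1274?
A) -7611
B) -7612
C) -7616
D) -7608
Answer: D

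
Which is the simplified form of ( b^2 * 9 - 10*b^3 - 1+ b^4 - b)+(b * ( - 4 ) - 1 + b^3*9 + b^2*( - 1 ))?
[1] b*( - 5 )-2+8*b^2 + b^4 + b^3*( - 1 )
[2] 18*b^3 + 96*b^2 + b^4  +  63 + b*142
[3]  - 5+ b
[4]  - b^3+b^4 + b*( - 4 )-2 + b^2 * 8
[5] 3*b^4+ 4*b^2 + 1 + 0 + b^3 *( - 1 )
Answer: 1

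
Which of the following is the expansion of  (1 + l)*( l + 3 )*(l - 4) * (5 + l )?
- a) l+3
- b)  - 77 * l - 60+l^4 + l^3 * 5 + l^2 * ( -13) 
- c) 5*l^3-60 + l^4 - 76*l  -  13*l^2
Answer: b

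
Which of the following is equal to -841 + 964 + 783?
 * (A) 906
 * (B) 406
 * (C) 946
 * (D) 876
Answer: A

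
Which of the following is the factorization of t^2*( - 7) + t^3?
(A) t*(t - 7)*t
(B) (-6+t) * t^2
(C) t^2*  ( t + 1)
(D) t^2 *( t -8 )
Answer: A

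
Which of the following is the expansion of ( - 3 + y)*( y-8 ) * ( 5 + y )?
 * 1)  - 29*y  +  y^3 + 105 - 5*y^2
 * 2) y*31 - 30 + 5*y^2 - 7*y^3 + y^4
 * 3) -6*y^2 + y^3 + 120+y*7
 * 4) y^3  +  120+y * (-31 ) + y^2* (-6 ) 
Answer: 4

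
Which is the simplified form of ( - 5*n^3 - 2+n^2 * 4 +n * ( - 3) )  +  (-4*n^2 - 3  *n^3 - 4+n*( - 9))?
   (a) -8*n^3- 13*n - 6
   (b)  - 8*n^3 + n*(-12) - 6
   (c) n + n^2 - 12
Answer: b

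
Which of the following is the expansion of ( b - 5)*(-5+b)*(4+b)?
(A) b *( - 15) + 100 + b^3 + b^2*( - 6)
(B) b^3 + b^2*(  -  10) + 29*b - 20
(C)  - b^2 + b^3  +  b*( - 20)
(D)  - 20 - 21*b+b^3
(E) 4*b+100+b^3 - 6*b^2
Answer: A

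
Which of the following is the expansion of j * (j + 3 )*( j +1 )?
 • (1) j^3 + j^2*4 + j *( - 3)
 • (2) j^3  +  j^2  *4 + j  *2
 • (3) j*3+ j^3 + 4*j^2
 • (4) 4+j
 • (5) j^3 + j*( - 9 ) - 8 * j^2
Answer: 3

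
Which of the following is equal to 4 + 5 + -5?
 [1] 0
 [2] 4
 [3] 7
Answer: 2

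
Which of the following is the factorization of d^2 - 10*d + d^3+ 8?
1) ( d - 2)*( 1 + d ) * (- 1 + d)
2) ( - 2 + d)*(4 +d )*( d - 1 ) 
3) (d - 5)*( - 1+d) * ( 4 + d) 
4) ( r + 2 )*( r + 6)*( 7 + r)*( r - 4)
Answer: 2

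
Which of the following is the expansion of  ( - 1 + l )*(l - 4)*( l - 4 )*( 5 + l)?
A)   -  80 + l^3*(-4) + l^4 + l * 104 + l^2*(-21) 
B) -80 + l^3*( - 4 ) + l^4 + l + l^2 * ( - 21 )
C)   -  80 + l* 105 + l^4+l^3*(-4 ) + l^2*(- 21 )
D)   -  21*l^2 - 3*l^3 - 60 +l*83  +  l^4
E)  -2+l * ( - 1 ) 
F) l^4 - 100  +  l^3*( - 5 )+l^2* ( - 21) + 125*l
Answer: A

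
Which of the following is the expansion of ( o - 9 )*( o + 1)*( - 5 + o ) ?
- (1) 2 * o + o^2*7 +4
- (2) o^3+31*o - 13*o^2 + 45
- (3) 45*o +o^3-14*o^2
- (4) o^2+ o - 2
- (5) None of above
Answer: 2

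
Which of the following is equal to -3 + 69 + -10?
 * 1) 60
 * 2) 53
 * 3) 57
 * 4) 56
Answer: 4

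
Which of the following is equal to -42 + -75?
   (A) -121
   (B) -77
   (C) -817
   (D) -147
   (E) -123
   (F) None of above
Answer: F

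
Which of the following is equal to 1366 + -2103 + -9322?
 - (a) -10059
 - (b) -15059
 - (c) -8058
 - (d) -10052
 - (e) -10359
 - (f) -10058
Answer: a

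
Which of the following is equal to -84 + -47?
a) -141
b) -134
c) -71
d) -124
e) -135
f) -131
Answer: f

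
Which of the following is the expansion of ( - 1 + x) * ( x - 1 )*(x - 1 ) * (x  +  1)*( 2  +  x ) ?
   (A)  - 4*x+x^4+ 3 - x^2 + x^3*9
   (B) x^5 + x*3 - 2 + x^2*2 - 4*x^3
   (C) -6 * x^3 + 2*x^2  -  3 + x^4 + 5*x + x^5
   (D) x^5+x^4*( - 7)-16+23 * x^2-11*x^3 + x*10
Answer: B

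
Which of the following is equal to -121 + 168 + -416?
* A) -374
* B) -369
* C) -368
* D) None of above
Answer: B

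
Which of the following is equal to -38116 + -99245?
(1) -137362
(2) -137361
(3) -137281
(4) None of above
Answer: 2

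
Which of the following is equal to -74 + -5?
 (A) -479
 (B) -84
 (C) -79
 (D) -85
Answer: C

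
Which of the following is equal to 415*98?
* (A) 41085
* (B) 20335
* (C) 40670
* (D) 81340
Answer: C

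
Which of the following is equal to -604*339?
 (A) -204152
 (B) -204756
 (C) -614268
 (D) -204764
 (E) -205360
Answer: B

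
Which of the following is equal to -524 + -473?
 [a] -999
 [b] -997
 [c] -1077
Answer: b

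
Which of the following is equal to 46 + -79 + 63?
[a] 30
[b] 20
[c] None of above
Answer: a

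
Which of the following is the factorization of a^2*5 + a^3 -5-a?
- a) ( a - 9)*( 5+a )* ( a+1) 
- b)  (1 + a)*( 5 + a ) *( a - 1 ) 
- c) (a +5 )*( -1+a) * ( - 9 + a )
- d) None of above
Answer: b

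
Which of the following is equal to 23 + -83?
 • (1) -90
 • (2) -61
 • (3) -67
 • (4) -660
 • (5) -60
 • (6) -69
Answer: 5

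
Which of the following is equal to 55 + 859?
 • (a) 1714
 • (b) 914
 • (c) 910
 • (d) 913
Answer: b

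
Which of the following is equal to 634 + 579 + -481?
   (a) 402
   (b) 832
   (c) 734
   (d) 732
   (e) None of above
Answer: d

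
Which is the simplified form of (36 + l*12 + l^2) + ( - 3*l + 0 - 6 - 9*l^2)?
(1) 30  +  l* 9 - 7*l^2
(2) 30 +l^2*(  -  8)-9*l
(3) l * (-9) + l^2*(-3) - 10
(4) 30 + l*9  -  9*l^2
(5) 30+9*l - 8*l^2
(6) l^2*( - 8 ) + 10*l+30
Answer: 5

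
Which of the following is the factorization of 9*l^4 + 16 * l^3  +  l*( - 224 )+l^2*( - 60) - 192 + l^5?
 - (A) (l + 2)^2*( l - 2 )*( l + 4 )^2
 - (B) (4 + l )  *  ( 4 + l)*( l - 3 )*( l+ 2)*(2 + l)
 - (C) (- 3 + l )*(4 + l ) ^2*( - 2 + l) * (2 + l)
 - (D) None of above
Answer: B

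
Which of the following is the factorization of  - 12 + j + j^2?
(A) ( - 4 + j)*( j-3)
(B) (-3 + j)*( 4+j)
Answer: B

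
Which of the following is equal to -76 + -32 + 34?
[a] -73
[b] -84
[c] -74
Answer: c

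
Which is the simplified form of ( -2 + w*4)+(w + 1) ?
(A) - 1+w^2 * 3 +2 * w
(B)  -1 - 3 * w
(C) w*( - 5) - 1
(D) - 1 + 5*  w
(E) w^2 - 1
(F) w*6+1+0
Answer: D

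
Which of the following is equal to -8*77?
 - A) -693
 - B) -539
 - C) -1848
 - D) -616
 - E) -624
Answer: D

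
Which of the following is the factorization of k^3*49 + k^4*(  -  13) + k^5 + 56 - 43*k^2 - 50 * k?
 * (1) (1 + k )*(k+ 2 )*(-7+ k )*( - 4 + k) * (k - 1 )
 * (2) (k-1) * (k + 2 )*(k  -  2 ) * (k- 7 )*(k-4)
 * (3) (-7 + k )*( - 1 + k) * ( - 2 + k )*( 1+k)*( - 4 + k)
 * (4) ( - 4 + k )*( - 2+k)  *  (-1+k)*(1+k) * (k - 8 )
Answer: 3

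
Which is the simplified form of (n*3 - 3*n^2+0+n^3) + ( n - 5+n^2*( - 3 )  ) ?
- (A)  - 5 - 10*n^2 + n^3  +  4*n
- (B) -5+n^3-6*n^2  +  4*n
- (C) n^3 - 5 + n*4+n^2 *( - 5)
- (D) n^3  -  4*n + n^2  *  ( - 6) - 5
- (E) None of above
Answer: B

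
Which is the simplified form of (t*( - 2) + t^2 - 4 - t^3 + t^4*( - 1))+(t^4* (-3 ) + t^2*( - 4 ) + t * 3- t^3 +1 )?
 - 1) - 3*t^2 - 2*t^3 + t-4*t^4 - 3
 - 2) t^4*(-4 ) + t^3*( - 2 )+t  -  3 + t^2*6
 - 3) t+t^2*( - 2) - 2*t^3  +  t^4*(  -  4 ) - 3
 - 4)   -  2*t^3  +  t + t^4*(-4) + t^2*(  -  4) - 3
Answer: 1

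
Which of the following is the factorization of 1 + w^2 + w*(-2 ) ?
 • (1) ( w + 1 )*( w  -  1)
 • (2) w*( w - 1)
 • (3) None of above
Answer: 3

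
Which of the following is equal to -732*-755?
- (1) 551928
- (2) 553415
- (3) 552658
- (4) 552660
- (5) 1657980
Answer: 4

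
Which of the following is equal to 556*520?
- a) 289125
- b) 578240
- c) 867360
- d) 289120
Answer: d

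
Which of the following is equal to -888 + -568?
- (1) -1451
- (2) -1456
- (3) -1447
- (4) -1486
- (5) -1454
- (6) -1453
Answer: 2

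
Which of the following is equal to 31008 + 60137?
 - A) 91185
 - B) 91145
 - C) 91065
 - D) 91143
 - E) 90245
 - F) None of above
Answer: B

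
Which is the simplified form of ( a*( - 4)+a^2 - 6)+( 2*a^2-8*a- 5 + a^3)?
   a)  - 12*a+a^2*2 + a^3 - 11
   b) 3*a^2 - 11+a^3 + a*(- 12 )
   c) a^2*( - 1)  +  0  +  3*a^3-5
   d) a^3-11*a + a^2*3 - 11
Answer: b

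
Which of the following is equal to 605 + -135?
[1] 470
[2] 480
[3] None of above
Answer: 1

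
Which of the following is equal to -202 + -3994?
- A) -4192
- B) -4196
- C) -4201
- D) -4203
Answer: B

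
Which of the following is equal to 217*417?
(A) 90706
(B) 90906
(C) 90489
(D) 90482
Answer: C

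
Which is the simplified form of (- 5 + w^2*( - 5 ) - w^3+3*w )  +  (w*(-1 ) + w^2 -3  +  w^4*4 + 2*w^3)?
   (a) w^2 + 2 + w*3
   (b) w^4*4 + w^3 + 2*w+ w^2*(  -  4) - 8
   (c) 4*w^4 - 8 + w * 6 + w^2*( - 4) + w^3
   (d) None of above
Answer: b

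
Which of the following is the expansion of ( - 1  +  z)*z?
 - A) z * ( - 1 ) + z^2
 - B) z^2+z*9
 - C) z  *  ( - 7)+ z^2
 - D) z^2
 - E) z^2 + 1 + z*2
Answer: A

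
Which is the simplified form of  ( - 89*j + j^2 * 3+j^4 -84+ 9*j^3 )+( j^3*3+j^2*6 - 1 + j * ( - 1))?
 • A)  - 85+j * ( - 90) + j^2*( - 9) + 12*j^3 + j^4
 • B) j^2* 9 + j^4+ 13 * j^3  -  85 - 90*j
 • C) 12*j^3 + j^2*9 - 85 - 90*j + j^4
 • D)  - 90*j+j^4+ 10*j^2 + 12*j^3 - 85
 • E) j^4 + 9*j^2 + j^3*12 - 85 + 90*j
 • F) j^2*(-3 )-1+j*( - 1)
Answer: C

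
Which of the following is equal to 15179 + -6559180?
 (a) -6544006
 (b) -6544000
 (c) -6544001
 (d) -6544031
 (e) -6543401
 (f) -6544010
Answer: c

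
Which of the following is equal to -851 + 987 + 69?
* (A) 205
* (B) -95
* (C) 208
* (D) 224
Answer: A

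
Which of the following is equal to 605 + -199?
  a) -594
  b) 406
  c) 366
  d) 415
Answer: b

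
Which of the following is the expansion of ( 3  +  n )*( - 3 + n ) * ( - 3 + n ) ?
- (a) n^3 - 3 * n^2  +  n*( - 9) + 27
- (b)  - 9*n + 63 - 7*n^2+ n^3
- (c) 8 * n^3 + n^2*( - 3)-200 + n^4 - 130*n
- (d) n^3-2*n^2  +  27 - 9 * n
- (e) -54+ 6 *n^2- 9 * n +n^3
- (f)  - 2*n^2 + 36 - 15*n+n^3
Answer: a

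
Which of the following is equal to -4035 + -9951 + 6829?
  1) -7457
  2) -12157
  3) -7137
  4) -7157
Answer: 4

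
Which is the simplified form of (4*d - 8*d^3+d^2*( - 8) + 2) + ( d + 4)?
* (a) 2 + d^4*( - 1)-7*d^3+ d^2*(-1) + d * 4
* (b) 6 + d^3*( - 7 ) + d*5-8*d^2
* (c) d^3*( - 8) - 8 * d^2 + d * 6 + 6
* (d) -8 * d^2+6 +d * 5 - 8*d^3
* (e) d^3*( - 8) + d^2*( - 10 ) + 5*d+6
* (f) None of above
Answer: d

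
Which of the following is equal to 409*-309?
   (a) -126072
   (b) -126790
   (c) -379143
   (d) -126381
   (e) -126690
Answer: d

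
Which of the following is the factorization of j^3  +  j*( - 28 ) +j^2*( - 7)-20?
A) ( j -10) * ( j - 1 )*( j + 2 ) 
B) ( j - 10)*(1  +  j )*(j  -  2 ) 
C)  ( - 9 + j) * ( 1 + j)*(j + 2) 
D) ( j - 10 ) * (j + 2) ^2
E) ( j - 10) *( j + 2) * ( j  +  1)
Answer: E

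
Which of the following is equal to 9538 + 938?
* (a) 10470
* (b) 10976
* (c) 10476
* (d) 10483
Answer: c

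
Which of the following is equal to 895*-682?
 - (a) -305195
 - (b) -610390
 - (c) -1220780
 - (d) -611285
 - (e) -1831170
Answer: b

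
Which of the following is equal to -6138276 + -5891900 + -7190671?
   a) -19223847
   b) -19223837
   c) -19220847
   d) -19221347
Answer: c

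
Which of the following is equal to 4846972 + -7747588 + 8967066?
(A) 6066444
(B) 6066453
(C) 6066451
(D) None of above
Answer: D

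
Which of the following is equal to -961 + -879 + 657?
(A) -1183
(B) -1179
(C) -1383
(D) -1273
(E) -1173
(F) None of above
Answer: A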